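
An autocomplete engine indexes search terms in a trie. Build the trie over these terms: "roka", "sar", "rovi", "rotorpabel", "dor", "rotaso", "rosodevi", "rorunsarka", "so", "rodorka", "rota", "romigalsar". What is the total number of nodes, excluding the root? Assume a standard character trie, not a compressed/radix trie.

51

Insert word by word; a character creates a node only if that edge doesn't already exist:
  "roka" → 4 new (r, o, k, a)
  "sar" → 3 new (s, a, r)
  "rovi" → prefix "ro" already present; 2 new (v, i)
  "rotorpabel" → prefix "ro" already present; 8 new (t, o, r, p, a, b, e, l)
  "dor" → 3 new (d, o, r)
  "rotaso" → prefix "rot" already present; 3 new (a, s, o)
  "rosodevi" → prefix "ro" already present; 6 new (s, o, d, e, v, i)
  "rorunsarka" → prefix "ro" already present; 8 new (r, u, n, s, a, r, k, a)
  "so" → prefix "s" already present; 1 new (o)
  "rodorka" → prefix "ro" already present; 5 new (d, o, r, k, a)
  "rota" → prefix "rota" already present; 0 new (none)
  "romigalsar" → prefix "ro" already present; 8 new (m, i, g, a, l, s, a, r)
Total nodes = 4 + 3 + 2 + 8 + 3 + 3 + 6 + 8 + 1 + 5 + 0 + 8 = 51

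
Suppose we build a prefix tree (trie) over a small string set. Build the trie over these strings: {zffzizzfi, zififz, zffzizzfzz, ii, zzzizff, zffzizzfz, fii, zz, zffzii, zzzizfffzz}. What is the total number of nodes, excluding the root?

For each word, the new-node count is its length minus the longest prefix already in the trie:
  "zffzizzfi" → 9 new (z, f, f, z, i, z, z, f, i)
  "zififz" → prefix "z" already present; 5 new (i, f, i, f, z)
  "zffzizzfzz" → prefix "zffzizzf" already present; 2 new (z, z)
  "ii" → 2 new (i, i)
  "zzzizff" → prefix "z" already present; 6 new (z, z, i, z, f, f)
  "zffzizzfz" → prefix "zffzizzfz" already present; 0 new (none)
  "fii" → 3 new (f, i, i)
  "zz" → prefix "zz" already present; 0 new (none)
  "zffzii" → prefix "zffzi" already present; 1 new (i)
  "zzzizfffzz" → prefix "zzzizff" already present; 3 new (f, z, z)
Total nodes = 9 + 5 + 2 + 2 + 6 + 0 + 3 + 0 + 1 + 3 = 31

31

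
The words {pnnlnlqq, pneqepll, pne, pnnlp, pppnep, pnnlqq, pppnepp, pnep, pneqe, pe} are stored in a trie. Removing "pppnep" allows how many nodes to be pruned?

0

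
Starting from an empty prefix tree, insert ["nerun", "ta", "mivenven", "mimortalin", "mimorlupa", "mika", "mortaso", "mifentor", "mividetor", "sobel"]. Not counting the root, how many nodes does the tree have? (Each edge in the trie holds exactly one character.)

For each word, the new-node count is its length minus the longest prefix already in the trie:
  "nerun" → 5 new (n, e, r, u, n)
  "ta" → 2 new (t, a)
  "mivenven" → 8 new (m, i, v, e, n, v, e, n)
  "mimortalin" → prefix "mi" already present; 8 new (m, o, r, t, a, l, i, n)
  "mimorlupa" → prefix "mimor" already present; 4 new (l, u, p, a)
  "mika" → prefix "mi" already present; 2 new (k, a)
  "mortaso" → prefix "m" already present; 6 new (o, r, t, a, s, o)
  "mifentor" → prefix "mi" already present; 6 new (f, e, n, t, o, r)
  "mividetor" → prefix "miv" already present; 6 new (i, d, e, t, o, r)
  "sobel" → 5 new (s, o, b, e, l)
Total nodes = 5 + 2 + 8 + 8 + 4 + 2 + 6 + 6 + 6 + 5 = 52

52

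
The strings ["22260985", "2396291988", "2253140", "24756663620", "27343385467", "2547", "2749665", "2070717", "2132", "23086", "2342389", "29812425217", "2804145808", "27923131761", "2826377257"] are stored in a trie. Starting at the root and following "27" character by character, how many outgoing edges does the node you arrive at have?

The children of the "27" node are the distinct next characters among strings starting with "27".
Characters that immediately follow "27" among the stored strings: {3, 4, 9}.
That node has 3 child edges.

3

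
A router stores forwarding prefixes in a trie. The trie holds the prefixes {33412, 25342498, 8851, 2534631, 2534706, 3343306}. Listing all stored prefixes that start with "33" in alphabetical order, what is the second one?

3343306

Words with prefix "33", in lexicographic order: "33412", "3343306"
The 2nd is 3343306.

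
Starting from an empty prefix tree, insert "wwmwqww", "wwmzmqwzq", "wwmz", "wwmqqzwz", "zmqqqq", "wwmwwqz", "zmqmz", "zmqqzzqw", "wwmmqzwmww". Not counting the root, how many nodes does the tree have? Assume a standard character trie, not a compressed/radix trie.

40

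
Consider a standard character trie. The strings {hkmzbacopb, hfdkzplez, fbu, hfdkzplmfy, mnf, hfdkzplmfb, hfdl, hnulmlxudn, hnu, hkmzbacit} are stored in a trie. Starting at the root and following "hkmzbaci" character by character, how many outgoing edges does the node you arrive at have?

Walk "hkmzbaci" from the root, arriving at one node.
Characters that immediately follow "hkmzbaci" among the stored strings: {t}.
That node has 1 child edge.

1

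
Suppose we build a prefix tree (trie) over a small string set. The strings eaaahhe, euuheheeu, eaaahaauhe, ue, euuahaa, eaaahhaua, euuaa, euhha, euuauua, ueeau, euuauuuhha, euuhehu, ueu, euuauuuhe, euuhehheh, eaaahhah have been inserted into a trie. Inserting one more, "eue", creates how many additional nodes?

The longest prefix of "eue" already in the trie is "eu" (length 2).
Each of the 1 remaining characters creates one node.

1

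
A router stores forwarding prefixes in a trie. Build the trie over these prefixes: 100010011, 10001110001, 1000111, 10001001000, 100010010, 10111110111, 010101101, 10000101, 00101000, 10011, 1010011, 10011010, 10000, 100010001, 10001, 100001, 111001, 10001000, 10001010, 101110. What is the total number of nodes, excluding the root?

Insert word by word; a character creates a node only if that edge doesn't already exist:
  "100010011" → 9 new (1, 0, 0, 0, 1, 0, 0, 1, 1)
  "10001110001" → prefix "10001" already present; 6 new (1, 1, 0, 0, 0, 1)
  "1000111" → prefix "1000111" already present; 0 new (none)
  "10001001000" → prefix "10001001" already present; 3 new (0, 0, 0)
  "100010010" → prefix "100010010" already present; 0 new (none)
  "10111110111" → prefix "10" already present; 9 new (1, 1, 1, 1, 1, 0, 1, 1, 1)
  "010101101" → 9 new (0, 1, 0, 1, 0, 1, 1, 0, 1)
  "10000101" → prefix "1000" already present; 4 new (0, 1, 0, 1)
  "00101000" → prefix "0" already present; 7 new (0, 1, 0, 1, 0, 0, 0)
  "10011" → prefix "100" already present; 2 new (1, 1)
  "1010011" → prefix "101" already present; 4 new (0, 0, 1, 1)
  "10011010" → prefix "10011" already present; 3 new (0, 1, 0)
  "10000" → prefix "10000" already present; 0 new (none)
  "100010001" → prefix "1000100" already present; 2 new (0, 1)
  "10001" → prefix "10001" already present; 0 new (none)
  "100001" → prefix "100001" already present; 0 new (none)
  "111001" → prefix "1" already present; 5 new (1, 1, 0, 0, 1)
  "10001000" → prefix "10001000" already present; 0 new (none)
  "10001010" → prefix "100010" already present; 2 new (1, 0)
  "101110" → prefix "10111" already present; 1 new (0)
Total nodes = 9 + 6 + 0 + 3 + 0 + 9 + 9 + 4 + 7 + 2 + 4 + 3 + 0 + 2 + 0 + 0 + 5 + 0 + 2 + 1 = 66

66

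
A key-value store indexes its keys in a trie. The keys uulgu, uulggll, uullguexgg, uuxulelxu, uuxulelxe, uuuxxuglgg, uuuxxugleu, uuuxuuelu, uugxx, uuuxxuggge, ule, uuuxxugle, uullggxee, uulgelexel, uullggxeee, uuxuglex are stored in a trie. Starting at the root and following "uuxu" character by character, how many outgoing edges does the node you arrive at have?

2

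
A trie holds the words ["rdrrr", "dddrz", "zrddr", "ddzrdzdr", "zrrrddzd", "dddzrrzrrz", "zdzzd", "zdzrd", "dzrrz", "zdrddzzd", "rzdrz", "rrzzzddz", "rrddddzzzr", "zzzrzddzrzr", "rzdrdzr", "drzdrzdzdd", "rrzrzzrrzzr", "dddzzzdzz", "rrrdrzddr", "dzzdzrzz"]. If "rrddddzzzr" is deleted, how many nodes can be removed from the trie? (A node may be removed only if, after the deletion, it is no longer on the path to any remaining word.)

8

A node on "rrddddzzzr"'s path can go only if nothing else ends at it or branches off below it.
The suffix "ddddzzzr" (8 nodes) is used only by "rrddddzzzr"; the node for "rr" still has the child "z", so pruning stops there.
Nodes removed: 8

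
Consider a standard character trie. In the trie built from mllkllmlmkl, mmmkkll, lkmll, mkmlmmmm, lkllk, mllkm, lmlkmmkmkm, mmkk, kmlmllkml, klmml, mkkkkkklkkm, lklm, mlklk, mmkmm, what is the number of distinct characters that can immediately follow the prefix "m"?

The children of the "m" node are the distinct next characters among strings starting with "m".
Distinct next characters after "m": k, l, m.
That node has 3 child edges.

3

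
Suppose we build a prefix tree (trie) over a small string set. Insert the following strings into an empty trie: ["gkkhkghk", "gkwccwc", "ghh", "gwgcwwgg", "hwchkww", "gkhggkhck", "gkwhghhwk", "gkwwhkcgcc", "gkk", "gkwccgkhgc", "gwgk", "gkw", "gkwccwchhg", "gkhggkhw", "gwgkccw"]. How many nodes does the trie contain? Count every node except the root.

Count nodes per top-level branch (shared prefixes stored once):
  'g'-branch (ghh, gkhggkhck, gkhggkhw, gkk, gkkhkghk, gkw, gkwccgkhgc, gkwccwc, gkwccwchhg, gkwhghhwk, gkwwhkcgcc, gwgcwwgg, gwgk, gwgkccw): 55 nodes
  'h'-branch (hwchkww): 7 nodes
Sum: 62

62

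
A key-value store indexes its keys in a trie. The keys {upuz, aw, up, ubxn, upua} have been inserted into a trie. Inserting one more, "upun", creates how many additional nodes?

1

The longest prefix of "upun" already in the trie is "upu" (length 3).
Each of the 1 remaining characters creates one node.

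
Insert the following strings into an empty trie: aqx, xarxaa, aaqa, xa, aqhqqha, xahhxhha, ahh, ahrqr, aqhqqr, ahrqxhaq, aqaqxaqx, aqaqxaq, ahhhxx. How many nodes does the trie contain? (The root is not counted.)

Insert word by word; a character creates a node only if that edge doesn't already exist:
  "aqx" → 3 new (a, q, x)
  "xarxaa" → 6 new (x, a, r, x, a, a)
  "aaqa" → prefix "a" already present; 3 new (a, q, a)
  "xa" → prefix "xa" already present; 0 new (none)
  "aqhqqha" → prefix "aq" already present; 5 new (h, q, q, h, a)
  "xahhxhha" → prefix "xa" already present; 6 new (h, h, x, h, h, a)
  "ahh" → prefix "a" already present; 2 new (h, h)
  "ahrqr" → prefix "ah" already present; 3 new (r, q, r)
  "aqhqqr" → prefix "aqhqq" already present; 1 new (r)
  "ahrqxhaq" → prefix "ahrq" already present; 4 new (x, h, a, q)
  "aqaqxaqx" → prefix "aq" already present; 6 new (a, q, x, a, q, x)
  "aqaqxaq" → prefix "aqaqxaq" already present; 0 new (none)
  "ahhhxx" → prefix "ahh" already present; 3 new (h, x, x)
Total nodes = 3 + 6 + 3 + 0 + 5 + 6 + 2 + 3 + 1 + 4 + 6 + 0 + 3 = 42

42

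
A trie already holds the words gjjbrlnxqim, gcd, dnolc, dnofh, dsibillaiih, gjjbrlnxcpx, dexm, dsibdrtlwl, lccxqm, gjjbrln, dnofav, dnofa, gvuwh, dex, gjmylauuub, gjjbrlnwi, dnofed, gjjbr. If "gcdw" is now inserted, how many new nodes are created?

1

"gcd" is already a path in the trie; the remaining "w" must be added.
New nodes needed: |"gcdw"| − 3 = 4 − 3 = 1.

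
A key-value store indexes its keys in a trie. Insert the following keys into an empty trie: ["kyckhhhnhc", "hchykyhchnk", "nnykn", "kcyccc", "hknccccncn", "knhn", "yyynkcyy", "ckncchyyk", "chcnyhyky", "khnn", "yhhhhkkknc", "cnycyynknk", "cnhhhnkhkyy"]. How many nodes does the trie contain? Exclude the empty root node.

98

Insert word by word; a character creates a node only if that edge doesn't already exist:
  "kyckhhhnhc" → 10 new (k, y, c, k, h, h, h, n, h, c)
  "hchykyhchnk" → 11 new (h, c, h, y, k, y, h, c, h, n, k)
  "nnykn" → 5 new (n, n, y, k, n)
  "kcyccc" → prefix "k" already present; 5 new (c, y, c, c, c)
  "hknccccncn" → prefix "h" already present; 9 new (k, n, c, c, c, c, n, c, n)
  "knhn" → prefix "k" already present; 3 new (n, h, n)
  "yyynkcyy" → 8 new (y, y, y, n, k, c, y, y)
  "ckncchyyk" → 9 new (c, k, n, c, c, h, y, y, k)
  "chcnyhyky" → prefix "c" already present; 8 new (h, c, n, y, h, y, k, y)
  "khnn" → prefix "k" already present; 3 new (h, n, n)
  "yhhhhkkknc" → prefix "y" already present; 9 new (h, h, h, h, k, k, k, n, c)
  "cnycyynknk" → prefix "c" already present; 9 new (n, y, c, y, y, n, k, n, k)
  "cnhhhnkhkyy" → prefix "cn" already present; 9 new (h, h, h, n, k, h, k, y, y)
Total nodes = 10 + 11 + 5 + 5 + 9 + 3 + 8 + 9 + 8 + 3 + 9 + 9 + 9 = 98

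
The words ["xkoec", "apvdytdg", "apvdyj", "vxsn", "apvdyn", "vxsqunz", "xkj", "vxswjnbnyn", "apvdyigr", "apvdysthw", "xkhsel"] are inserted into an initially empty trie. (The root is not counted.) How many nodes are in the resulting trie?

42

For each word, the new-node count is its length minus the longest prefix already in the trie:
  "xkoec" → 5 new (x, k, o, e, c)
  "apvdytdg" → 8 new (a, p, v, d, y, t, d, g)
  "apvdyj" → prefix "apvdy" already present; 1 new (j)
  "vxsn" → 4 new (v, x, s, n)
  "apvdyn" → prefix "apvdy" already present; 1 new (n)
  "vxsqunz" → prefix "vxs" already present; 4 new (q, u, n, z)
  "xkj" → prefix "xk" already present; 1 new (j)
  "vxswjnbnyn" → prefix "vxs" already present; 7 new (w, j, n, b, n, y, n)
  "apvdyigr" → prefix "apvdy" already present; 3 new (i, g, r)
  "apvdysthw" → prefix "apvdy" already present; 4 new (s, t, h, w)
  "xkhsel" → prefix "xk" already present; 4 new (h, s, e, l)
Total nodes = 5 + 8 + 1 + 4 + 1 + 4 + 1 + 7 + 3 + 4 + 4 = 42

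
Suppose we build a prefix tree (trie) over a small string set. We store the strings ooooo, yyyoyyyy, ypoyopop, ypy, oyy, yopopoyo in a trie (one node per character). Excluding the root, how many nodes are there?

Trace insertions, counting only characters that open a new branch:
  "ooooo" → 5 new (o, o, o, o, o)
  "yyyoyyyy" → 8 new (y, y, y, o, y, y, y, y)
  "ypoyopop" → prefix "y" already present; 7 new (p, o, y, o, p, o, p)
  "ypy" → prefix "yp" already present; 1 new (y)
  "oyy" → prefix "o" already present; 2 new (y, y)
  "yopopoyo" → prefix "y" already present; 7 new (o, p, o, p, o, y, o)
Total nodes = 5 + 8 + 7 + 1 + 2 + 7 = 30

30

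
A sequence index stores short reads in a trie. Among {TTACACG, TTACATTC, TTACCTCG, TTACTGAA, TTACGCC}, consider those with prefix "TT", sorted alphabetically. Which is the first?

TTACACG

Filter for "TT…" and sort: "TTACACG", "TTACATTC", "TTACCTCG", "TTACGCC", "TTACTGAA"
The 1st is TTACACG.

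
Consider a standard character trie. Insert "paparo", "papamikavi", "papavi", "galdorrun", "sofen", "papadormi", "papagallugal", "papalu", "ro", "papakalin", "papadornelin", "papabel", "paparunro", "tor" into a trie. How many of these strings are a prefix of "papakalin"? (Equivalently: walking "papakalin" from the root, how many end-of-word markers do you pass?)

Traverse "papakalin" character by character; count nodes along the way that are marked as word ends.
Prefixes of the query that are stored words: "papakalin"
Count: 1

1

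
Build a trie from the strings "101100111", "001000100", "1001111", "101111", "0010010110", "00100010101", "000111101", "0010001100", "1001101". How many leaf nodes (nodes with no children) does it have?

9

A leaf is a node with no children — equivalently, the end of a word that is not a proper prefix of any other stored word.
Those words: "000111101", "001000100", "00100010101", "0010001100", "0010010110", "1001101", "1001111", "101100111", "101111"
Leaf count: 9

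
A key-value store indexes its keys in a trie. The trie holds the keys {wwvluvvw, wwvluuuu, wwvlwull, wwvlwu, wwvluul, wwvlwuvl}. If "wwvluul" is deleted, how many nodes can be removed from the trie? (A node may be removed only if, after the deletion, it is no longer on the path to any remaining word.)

1

After clearing the end-marker at "wwvluul", prune upward until reaching a node still needed by another word.
The suffix "l" (1 node) is used only by "wwvluul"; the node for "wwvluu" still has the child "u", so pruning stops there.
Nodes removed: 1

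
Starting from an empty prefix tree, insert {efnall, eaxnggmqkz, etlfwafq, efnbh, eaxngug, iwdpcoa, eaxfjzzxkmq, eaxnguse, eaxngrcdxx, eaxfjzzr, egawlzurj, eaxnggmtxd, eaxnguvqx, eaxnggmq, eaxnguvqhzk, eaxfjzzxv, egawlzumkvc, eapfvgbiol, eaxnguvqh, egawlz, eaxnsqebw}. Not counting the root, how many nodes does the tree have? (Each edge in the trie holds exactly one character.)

Trace insertions, counting only characters that open a new branch:
  "efnall" → 6 new (e, f, n, a, l, l)
  "eaxnggmqkz" → prefix "e" already present; 9 new (a, x, n, g, g, m, q, k, z)
  "etlfwafq" → prefix "e" already present; 7 new (t, l, f, w, a, f, q)
  "efnbh" → prefix "efn" already present; 2 new (b, h)
  "eaxngug" → prefix "eaxng" already present; 2 new (u, g)
  "iwdpcoa" → 7 new (i, w, d, p, c, o, a)
  "eaxfjzzxkmq" → prefix "eax" already present; 8 new (f, j, z, z, x, k, m, q)
  "eaxnguse" → prefix "eaxngu" already present; 2 new (s, e)
  "eaxngrcdxx" → prefix "eaxng" already present; 5 new (r, c, d, x, x)
  "eaxfjzzr" → prefix "eaxfjzz" already present; 1 new (r)
  "egawlzurj" → prefix "e" already present; 8 new (g, a, w, l, z, u, r, j)
  "eaxnggmtxd" → prefix "eaxnggm" already present; 3 new (t, x, d)
  "eaxnguvqx" → prefix "eaxngu" already present; 3 new (v, q, x)
  "eaxnggmq" → prefix "eaxnggmq" already present; 0 new (none)
  "eaxnguvqhzk" → prefix "eaxnguvq" already present; 3 new (h, z, k)
  "eaxfjzzxv" → prefix "eaxfjzzx" already present; 1 new (v)
  "egawlzumkvc" → prefix "egawlzu" already present; 4 new (m, k, v, c)
  "eapfvgbiol" → prefix "ea" already present; 8 new (p, f, v, g, b, i, o, l)
  "eaxnguvqh" → prefix "eaxnguvqh" already present; 0 new (none)
  "egawlz" → prefix "egawlz" already present; 0 new (none)
  "eaxnsqebw" → prefix "eaxn" already present; 5 new (s, q, e, b, w)
Total nodes = 6 + 9 + 7 + 2 + 2 + 7 + 8 + 2 + 5 + 1 + 8 + 3 + 3 + 0 + 3 + 1 + 4 + 8 + 0 + 0 + 5 = 84

84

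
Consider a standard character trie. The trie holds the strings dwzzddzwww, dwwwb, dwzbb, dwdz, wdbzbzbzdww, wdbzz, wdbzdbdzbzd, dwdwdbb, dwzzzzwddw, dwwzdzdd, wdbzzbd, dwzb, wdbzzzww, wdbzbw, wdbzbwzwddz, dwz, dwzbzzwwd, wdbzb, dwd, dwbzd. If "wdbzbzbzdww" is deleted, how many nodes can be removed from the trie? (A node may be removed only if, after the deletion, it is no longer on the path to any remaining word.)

Walk "wdbzbzbzdww" from the leaf back toward the root, removing each node that no remaining word uses.
The suffix "zbzdww" (6 nodes) is used only by "wdbzbzbzdww"; the node for "wdbzb" still has the child "w", so pruning stops there.
Nodes removed: 6

6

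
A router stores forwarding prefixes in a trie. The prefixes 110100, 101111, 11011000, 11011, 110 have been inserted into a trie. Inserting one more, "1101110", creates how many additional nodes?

2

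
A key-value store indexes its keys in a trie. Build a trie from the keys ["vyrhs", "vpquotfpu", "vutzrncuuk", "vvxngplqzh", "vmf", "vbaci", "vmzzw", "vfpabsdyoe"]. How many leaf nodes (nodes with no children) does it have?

Leaves are exactly the stored words that no other stored word extends.
Those words: "vbaci", "vfpabsdyoe", "vmf", "vmzzw", "vpquotfpu", "vutzrncuuk", "vvxngplqzh", "vyrhs"
Leaf count: 8

8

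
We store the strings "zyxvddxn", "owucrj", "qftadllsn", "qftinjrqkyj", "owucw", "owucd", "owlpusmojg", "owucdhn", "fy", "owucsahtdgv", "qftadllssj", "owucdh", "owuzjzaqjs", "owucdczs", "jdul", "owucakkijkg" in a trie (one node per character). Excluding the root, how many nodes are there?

75

For each word, the new-node count is its length minus the longest prefix already in the trie:
  "zyxvddxn" → 8 new (z, y, x, v, d, d, x, n)
  "owucrj" → 6 new (o, w, u, c, r, j)
  "qftadllsn" → 9 new (q, f, t, a, d, l, l, s, n)
  "qftinjrqkyj" → prefix "qft" already present; 8 new (i, n, j, r, q, k, y, j)
  "owucw" → prefix "owuc" already present; 1 new (w)
  "owucd" → prefix "owuc" already present; 1 new (d)
  "owlpusmojg" → prefix "ow" already present; 8 new (l, p, u, s, m, o, j, g)
  "owucdhn" → prefix "owucd" already present; 2 new (h, n)
  "fy" → 2 new (f, y)
  "owucsahtdgv" → prefix "owuc" already present; 7 new (s, a, h, t, d, g, v)
  "qftadllssj" → prefix "qftadlls" already present; 2 new (s, j)
  "owucdh" → prefix "owucdh" already present; 0 new (none)
  "owuzjzaqjs" → prefix "owu" already present; 7 new (z, j, z, a, q, j, s)
  "owucdczs" → prefix "owucd" already present; 3 new (c, z, s)
  "jdul" → 4 new (j, d, u, l)
  "owucakkijkg" → prefix "owuc" already present; 7 new (a, k, k, i, j, k, g)
Total nodes = 8 + 6 + 9 + 8 + 1 + 1 + 8 + 2 + 2 + 7 + 2 + 0 + 7 + 3 + 4 + 7 = 75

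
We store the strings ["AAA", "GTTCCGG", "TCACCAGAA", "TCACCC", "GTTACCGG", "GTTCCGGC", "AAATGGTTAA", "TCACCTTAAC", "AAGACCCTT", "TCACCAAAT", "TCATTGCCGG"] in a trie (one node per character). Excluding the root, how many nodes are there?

55

Count nodes per top-level branch (shared prefixes stored once):
  'A'-branch (AAA, AAATGGTTAA, AAGACCCTT): 17 nodes
  'G'-branch (GTTACCGG, GTTCCGG, GTTCCGGC): 13 nodes
  'T'-branch (TCACCAAAT, TCACCAGAA, TCACCC, TCACCTTAAC, TCATTGCCGG): 25 nodes
Sum: 55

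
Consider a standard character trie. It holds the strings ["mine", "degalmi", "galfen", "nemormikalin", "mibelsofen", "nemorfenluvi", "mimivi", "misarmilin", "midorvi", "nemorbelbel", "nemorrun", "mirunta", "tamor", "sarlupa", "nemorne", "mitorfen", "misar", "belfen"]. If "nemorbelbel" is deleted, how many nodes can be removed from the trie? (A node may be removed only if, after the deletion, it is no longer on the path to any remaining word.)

6

After clearing the end-marker at "nemorbelbel", prune upward until reaching a node still needed by another word.
The suffix "belbel" (6 nodes) is used only by "nemorbelbel"; the node for "nemor" still has the child "m", so pruning stops there.
Nodes removed: 6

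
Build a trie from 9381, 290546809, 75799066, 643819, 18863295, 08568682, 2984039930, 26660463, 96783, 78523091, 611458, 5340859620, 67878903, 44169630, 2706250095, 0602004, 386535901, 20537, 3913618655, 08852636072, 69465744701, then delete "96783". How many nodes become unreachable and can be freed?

Walk "96783" from the leaf back toward the root, removing each node that no remaining word uses.
The suffix "6783" (4 nodes) is used only by "96783"; the node for "9" still has the child "3", so pruning stops there.
Nodes removed: 4

4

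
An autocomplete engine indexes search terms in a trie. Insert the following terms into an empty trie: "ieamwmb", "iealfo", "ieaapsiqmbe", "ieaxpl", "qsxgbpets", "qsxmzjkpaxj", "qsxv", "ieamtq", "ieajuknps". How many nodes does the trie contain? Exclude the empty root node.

47

For each word, the new-node count is its length minus the longest prefix already in the trie:
  "ieamwmb" → 7 new (i, e, a, m, w, m, b)
  "iealfo" → prefix "iea" already present; 3 new (l, f, o)
  "ieaapsiqmbe" → prefix "iea" already present; 8 new (a, p, s, i, q, m, b, e)
  "ieaxpl" → prefix "iea" already present; 3 new (x, p, l)
  "qsxgbpets" → 9 new (q, s, x, g, b, p, e, t, s)
  "qsxmzjkpaxj" → prefix "qsx" already present; 8 new (m, z, j, k, p, a, x, j)
  "qsxv" → prefix "qsx" already present; 1 new (v)
  "ieamtq" → prefix "ieam" already present; 2 new (t, q)
  "ieajuknps" → prefix "iea" already present; 6 new (j, u, k, n, p, s)
Total nodes = 7 + 3 + 8 + 3 + 9 + 8 + 1 + 2 + 6 = 47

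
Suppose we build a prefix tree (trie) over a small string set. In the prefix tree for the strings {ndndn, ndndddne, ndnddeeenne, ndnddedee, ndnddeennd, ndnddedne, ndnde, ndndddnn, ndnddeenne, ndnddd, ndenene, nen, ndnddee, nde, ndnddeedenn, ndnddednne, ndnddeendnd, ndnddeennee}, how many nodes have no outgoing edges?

14

Leaves are exactly the stored words that no other stored word extends.
Those words: "ndenene", "ndndddne", "ndndddnn", "ndnddedee", "ndnddedne", "ndnddednne", "ndnddeedenn", "ndnddeeenne", "ndnddeendnd", "ndnddeennd", "ndnddeennee", "ndnde", "ndndn", "nen"
Leaf count: 14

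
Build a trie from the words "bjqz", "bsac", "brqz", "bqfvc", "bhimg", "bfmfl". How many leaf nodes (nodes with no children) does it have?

6

Leaves are exactly the stored words that no other stored word extends.
Those words: "bfmfl", "bhimg", "bjqz", "bqfvc", "brqz", "bsac"
Leaf count: 6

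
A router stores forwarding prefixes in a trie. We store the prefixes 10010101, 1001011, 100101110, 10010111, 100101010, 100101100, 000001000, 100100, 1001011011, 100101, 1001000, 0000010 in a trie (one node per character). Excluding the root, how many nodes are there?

27

Count nodes per top-level branch (shared prefixes stored once):
  '0'-branch (0000010, 000001000): 9 nodes
  '1'-branch (100100, 1001000, 100101, 10010101, 100101010, 1001011, 100101100, 1001011011, 10010111, 100101110): 18 nodes
Sum: 27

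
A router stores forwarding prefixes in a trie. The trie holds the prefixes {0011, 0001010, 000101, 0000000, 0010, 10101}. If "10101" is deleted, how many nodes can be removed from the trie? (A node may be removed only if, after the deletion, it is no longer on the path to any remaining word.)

5

Walk "10101" from the leaf back toward the root, removing each node that no remaining word uses.
No other word shares any prefix with "10101", so all 5 of its nodes go.
Nodes removed: 5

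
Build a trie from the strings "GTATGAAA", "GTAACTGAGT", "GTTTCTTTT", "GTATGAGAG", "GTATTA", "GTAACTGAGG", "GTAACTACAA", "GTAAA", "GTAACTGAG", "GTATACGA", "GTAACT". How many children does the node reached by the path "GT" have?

2

Walk "GT" from the root, arriving at one node.
Characters that immediately follow "GT" among the stored strings: {A, T}.
That node has 2 child edges.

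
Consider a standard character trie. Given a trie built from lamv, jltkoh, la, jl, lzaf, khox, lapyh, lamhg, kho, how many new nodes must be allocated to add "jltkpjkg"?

4

The longest prefix of "jltkpjkg" already in the trie is "jltk" (length 4).
New nodes needed: |"jltkpjkg"| − 4 = 8 − 4 = 4.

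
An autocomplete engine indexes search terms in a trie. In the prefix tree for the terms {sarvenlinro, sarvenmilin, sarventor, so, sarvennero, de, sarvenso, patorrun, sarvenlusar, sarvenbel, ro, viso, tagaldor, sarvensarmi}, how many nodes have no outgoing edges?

Leaves are exactly the stored words that no other stored word extends.
Those words: "de", "patorrun", "ro", "sarvenbel", "sarvenlinro", "sarvenlusar", "sarvenmilin", "sarvennero", "sarvensarmi", "sarvenso", "sarventor", "so", "tagaldor", "viso"
Leaf count: 14

14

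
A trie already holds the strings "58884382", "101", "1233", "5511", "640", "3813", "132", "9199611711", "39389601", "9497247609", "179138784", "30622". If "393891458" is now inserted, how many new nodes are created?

Walking "393891458" from the root, the first 5 characters ("39389") follow existing edges; "1" is the first miss.
New nodes needed: |"393891458"| − 5 = 9 − 5 = 4.

4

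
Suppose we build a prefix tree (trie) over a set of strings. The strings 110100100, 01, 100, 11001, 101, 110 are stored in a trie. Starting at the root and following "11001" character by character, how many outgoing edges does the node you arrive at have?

0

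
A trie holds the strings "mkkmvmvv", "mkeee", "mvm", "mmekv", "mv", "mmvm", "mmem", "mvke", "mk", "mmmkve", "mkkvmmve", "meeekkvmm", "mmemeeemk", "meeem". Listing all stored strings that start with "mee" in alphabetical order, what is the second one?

Words with prefix "mee", in lexicographic order: "meeekkvmm", "meeem"
The 2nd is meeem.

meeem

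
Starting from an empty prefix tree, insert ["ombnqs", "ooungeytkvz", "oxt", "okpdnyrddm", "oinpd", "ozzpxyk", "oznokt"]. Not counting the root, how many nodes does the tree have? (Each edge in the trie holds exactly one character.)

For each word, the new-node count is its length minus the longest prefix already in the trie:
  "ombnqs" → 6 new (o, m, b, n, q, s)
  "ooungeytkvz" → prefix "o" already present; 10 new (o, u, n, g, e, y, t, k, v, z)
  "oxt" → prefix "o" already present; 2 new (x, t)
  "okpdnyrddm" → prefix "o" already present; 9 new (k, p, d, n, y, r, d, d, m)
  "oinpd" → prefix "o" already present; 4 new (i, n, p, d)
  "ozzpxyk" → prefix "o" already present; 6 new (z, z, p, x, y, k)
  "oznokt" → prefix "oz" already present; 4 new (n, o, k, t)
Total nodes = 6 + 10 + 2 + 9 + 4 + 6 + 4 = 41

41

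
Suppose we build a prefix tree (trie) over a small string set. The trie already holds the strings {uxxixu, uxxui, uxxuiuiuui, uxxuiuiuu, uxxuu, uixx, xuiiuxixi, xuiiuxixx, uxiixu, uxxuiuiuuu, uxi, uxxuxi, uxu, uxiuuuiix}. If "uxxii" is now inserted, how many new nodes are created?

1

The longest prefix of "uxxii" already in the trie is "uxxi" (length 4).
Each of the 1 remaining characters creates one node.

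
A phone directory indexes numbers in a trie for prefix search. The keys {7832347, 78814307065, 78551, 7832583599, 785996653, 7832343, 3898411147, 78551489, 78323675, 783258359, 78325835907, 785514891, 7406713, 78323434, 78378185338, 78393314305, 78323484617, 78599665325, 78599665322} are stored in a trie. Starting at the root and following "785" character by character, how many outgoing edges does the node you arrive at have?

Follow the path "785" to its node, then look at its outgoing edges.
Characters that immediately follow "785" among the stored strings: {5, 9}.
That node has 2 child edges.

2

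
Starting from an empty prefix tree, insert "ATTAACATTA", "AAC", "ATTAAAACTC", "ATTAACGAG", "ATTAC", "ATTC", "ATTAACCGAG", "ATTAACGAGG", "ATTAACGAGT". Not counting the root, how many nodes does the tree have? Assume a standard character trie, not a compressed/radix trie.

28

Trace insertions, counting only characters that open a new branch:
  "ATTAACATTA" → 10 new (A, T, T, A, A, C, A, T, T, A)
  "AAC" → prefix "A" already present; 2 new (A, C)
  "ATTAAAACTC" → prefix "ATTAA" already present; 5 new (A, A, C, T, C)
  "ATTAACGAG" → prefix "ATTAAC" already present; 3 new (G, A, G)
  "ATTAC" → prefix "ATTA" already present; 1 new (C)
  "ATTC" → prefix "ATT" already present; 1 new (C)
  "ATTAACCGAG" → prefix "ATTAAC" already present; 4 new (C, G, A, G)
  "ATTAACGAGG" → prefix "ATTAACGAG" already present; 1 new (G)
  "ATTAACGAGT" → prefix "ATTAACGAG" already present; 1 new (T)
Total nodes = 10 + 2 + 5 + 3 + 1 + 1 + 4 + 1 + 1 = 28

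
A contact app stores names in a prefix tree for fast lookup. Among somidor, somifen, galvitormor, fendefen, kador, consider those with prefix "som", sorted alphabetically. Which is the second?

Words with prefix "som", in lexicographic order: "somidor", "somifen"
Position 2: somifen

somifen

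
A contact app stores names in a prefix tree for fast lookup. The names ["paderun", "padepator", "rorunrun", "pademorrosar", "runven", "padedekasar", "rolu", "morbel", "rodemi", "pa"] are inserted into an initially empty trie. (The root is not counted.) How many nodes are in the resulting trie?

For each word, the new-node count is its length minus the longest prefix already in the trie:
  "paderun" → 7 new (p, a, d, e, r, u, n)
  "padepator" → prefix "pade" already present; 5 new (p, a, t, o, r)
  "rorunrun" → 8 new (r, o, r, u, n, r, u, n)
  "pademorrosar" → prefix "pade" already present; 8 new (m, o, r, r, o, s, a, r)
  "runven" → prefix "r" already present; 5 new (u, n, v, e, n)
  "padedekasar" → prefix "pade" already present; 7 new (d, e, k, a, s, a, r)
  "rolu" → prefix "ro" already present; 2 new (l, u)
  "morbel" → 6 new (m, o, r, b, e, l)
  "rodemi" → prefix "ro" already present; 4 new (d, e, m, i)
  "pa" → prefix "pa" already present; 0 new (none)
Total nodes = 7 + 5 + 8 + 8 + 5 + 7 + 2 + 6 + 4 + 0 = 52

52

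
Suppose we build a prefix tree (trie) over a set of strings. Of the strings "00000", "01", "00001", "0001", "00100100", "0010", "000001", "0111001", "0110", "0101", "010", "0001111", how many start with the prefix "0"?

Traverse to the node for "0", then collect every word in that subtree.
Matches: "00000", "000001", "00001", "0001", "0001111", "0010", "00100100", "01", "010", "0101", "0110", "0111001"
Count: 12

12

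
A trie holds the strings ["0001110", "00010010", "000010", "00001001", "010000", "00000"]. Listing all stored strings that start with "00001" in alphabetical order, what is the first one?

Filter for "00001…" and sort: "000010", "00001001"
Position 1: 000010

000010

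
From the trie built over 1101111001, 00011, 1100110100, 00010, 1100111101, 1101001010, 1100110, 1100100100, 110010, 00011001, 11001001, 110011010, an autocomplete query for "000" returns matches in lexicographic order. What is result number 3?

00011001

Words with prefix "000", in lexicographic order: "00010", "00011", "00011001"
The 3rd is 00011001.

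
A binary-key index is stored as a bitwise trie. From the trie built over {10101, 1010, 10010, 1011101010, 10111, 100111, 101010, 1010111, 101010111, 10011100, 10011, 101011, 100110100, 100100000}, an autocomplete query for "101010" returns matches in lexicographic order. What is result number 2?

101010111

DFS of the "101010" subtree visits, in order: "101010", "101010111"
Position 2: 101010111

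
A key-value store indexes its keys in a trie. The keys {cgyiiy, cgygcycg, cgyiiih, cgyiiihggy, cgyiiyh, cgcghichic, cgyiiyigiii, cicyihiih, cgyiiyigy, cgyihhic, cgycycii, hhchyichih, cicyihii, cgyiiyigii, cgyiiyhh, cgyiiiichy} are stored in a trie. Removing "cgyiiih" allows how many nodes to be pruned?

0

After clearing the end-marker at "cgyiiih", prune upward until reaching a node still needed by another word.
Every node on "cgyiiih" is still needed (e.g. by "cgyiiihggy"), so nothing is freed.
Nodes removed: 0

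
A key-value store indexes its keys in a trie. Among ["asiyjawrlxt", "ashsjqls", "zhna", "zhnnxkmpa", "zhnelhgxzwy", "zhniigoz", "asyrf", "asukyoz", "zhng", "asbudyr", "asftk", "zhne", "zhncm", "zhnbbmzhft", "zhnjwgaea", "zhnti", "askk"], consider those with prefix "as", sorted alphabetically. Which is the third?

DFS of the "as" subtree visits, in order: "asbudyr", "asftk", "ashsjqls", "asiyjawrlxt", "askk", "asukyoz", "asyrf"
The 3rd is ashsjqls.

ashsjqls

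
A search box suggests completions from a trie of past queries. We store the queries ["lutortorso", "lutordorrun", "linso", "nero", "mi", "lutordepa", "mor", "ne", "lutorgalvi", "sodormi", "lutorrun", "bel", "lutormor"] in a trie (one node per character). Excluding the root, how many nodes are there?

52

Insert word by word; a character creates a node only if that edge doesn't already exist:
  "lutortorso" → 10 new (l, u, t, o, r, t, o, r, s, o)
  "lutordorrun" → prefix "lutor" already present; 6 new (d, o, r, r, u, n)
  "linso" → prefix "l" already present; 4 new (i, n, s, o)
  "nero" → 4 new (n, e, r, o)
  "mi" → 2 new (m, i)
  "lutordepa" → prefix "lutord" already present; 3 new (e, p, a)
  "mor" → prefix "m" already present; 2 new (o, r)
  "ne" → prefix "ne" already present; 0 new (none)
  "lutorgalvi" → prefix "lutor" already present; 5 new (g, a, l, v, i)
  "sodormi" → 7 new (s, o, d, o, r, m, i)
  "lutorrun" → prefix "lutor" already present; 3 new (r, u, n)
  "bel" → 3 new (b, e, l)
  "lutormor" → prefix "lutor" already present; 3 new (m, o, r)
Total nodes = 10 + 6 + 4 + 4 + 2 + 3 + 2 + 0 + 5 + 7 + 3 + 3 + 3 = 52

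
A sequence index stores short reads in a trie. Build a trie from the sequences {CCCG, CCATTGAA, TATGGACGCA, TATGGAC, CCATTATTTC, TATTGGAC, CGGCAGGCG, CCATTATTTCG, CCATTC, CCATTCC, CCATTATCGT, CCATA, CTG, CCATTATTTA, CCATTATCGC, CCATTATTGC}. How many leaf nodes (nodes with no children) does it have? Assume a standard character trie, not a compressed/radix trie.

Leaves are exactly the stored words that no other stored word extends.
Those words: "CCATA", "CCATTATCGC", "CCATTATCGT", "CCATTATTGC", "CCATTATTTA", "CCATTATTTCG", "CCATTCC", "CCATTGAA", "CCCG", "CGGCAGGCG", "CTG", "TATGGACGCA", "TATTGGAC"
Leaf count: 13

13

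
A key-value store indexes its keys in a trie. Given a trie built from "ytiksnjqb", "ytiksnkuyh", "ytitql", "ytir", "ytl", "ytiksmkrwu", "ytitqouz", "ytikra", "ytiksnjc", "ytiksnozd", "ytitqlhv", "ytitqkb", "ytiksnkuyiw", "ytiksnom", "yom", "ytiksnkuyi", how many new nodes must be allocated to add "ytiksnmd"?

2

"ytiksn" is already a path in the trie; the remaining "md" must be added.
So 8 − 6 = 2 new nodes.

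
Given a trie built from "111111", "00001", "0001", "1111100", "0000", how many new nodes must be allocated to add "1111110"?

The longest prefix of "1111110" already in the trie is "111111" (length 6).
Each of the 1 remaining characters creates one node.

1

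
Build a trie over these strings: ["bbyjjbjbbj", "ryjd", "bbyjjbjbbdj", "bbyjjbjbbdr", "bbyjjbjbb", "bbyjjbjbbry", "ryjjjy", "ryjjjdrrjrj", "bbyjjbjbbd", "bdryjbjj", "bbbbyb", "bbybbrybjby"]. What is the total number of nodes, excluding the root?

Insert word by word; a character creates a node only if that edge doesn't already exist:
  "bbyjjbjbbj" → 10 new (b, b, y, j, j, b, j, b, b, j)
  "ryjd" → 4 new (r, y, j, d)
  "bbyjjbjbbdj" → prefix "bbyjjbjbb" already present; 2 new (d, j)
  "bbyjjbjbbdr" → prefix "bbyjjbjbbd" already present; 1 new (r)
  "bbyjjbjbb" → prefix "bbyjjbjbb" already present; 0 new (none)
  "bbyjjbjbbry" → prefix "bbyjjbjbb" already present; 2 new (r, y)
  "ryjjjy" → prefix "ryj" already present; 3 new (j, j, y)
  "ryjjjdrrjrj" → prefix "ryjjj" already present; 6 new (d, r, r, j, r, j)
  "bbyjjbjbbd" → prefix "bbyjjbjbbd" already present; 0 new (none)
  "bdryjbjj" → prefix "b" already present; 7 new (d, r, y, j, b, j, j)
  "bbbbyb" → prefix "bb" already present; 4 new (b, b, y, b)
  "bbybbrybjby" → prefix "bby" already present; 8 new (b, b, r, y, b, j, b, y)
Total nodes = 10 + 4 + 2 + 1 + 0 + 2 + 3 + 6 + 0 + 7 + 4 + 8 = 47

47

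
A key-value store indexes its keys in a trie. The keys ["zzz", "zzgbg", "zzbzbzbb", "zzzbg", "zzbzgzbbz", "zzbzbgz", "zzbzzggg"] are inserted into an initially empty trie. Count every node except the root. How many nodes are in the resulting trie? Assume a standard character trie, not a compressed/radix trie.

25

Count nodes per top-level branch (shared prefixes stored once):
  'z'-branch (zzbzbgz, zzbzbzbb, zzbzgzbbz, zzbzzggg, zzgbg, zzz, zzzbg): 25 nodes
Sum: 25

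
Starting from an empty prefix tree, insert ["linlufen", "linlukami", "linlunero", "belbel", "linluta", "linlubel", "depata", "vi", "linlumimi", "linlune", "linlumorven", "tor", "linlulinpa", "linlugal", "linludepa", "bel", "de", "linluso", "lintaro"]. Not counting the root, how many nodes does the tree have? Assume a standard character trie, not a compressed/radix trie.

Count nodes per top-level branch (shared prefixes stored once):
  'b'-branch (bel, belbel): 6 nodes
  'd'-branch (de, depata): 6 nodes
  'l'-branch (linlubel, linludepa, linlufen, linlugal, linlukami, linlulinpa, linlumimi, linlumorven, linlune, linlunero, linluso, linluta, lintaro): 48 nodes
  't'-branch (tor): 3 nodes
  'v'-branch (vi): 2 nodes
Sum: 65

65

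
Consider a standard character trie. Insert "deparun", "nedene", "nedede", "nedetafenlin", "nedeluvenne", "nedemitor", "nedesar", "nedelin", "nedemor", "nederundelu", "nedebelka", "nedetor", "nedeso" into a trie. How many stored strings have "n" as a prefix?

Filter for entries beginning with "n":
Matches: "nedebelka", "nedede", "nedelin", "nedeluvenne", "nedemitor", "nedemor", "nedene", "nederundelu", "nedesar", "nedeso", "nedetafenlin", "nedetor"
Count: 12

12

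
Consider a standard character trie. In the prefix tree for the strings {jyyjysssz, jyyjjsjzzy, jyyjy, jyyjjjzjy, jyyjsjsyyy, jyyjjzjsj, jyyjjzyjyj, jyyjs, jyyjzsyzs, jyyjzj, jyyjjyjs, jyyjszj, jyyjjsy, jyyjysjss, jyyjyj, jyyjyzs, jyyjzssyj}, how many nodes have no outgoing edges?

15

Leaves are exactly the stored words that no other stored word extends.
Those words: "jyyjjjzjy", "jyyjjsjzzy", "jyyjjsy", "jyyjjyjs", "jyyjjzjsj", "jyyjjzyjyj", "jyyjsjsyyy", "jyyjszj", "jyyjyj", "jyyjysjss", "jyyjysssz", "jyyjyzs", "jyyjzj", "jyyjzssyj", "jyyjzsyzs"
Leaf count: 15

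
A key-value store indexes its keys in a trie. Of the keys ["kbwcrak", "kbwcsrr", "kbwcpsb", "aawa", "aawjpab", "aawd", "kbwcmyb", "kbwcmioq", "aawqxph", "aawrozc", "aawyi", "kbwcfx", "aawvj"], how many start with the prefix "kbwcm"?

2

Filter for entries beginning with "kbwcm":
Words under "kbwcm": kbwcmioq, kbwcmyb
Count: 2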